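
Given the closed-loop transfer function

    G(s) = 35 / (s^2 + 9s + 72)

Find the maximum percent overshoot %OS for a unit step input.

%OS ≈ 14.0%

Comparing s^2 + 9s + 72 to s^2 + 2ζωₙs + ωₙ²: ωₙ = √72 ≈ 8.485 rad/s and ζ = 9/(2·√72) ≈ 0.5303.
%OS = 100·exp(−πζ/√(1−ζ²)) = 100·exp(−π·0.5303/√(1−0.5303²)) ≈ 14.0%.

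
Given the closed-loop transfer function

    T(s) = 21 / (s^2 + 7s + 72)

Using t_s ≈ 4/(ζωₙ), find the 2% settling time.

Comparing s^2 + 7s + 72 to s^2 + 2ζωₙs + ωₙ²: ωₙ = √72 ≈ 8.485 rad/s and ζ = 7/(2·√72) ≈ 0.4125.
ζωₙ = 7/2 = 3.5, so t_s ≈ 4/(ζωₙ) = 4/3.5 ≈ 1.143 s.

t_s ≈ 1.143 s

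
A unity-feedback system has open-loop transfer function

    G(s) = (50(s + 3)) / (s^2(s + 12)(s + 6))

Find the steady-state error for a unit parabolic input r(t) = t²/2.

e_ss = 0.4800

G(s) has 2 poles at the origin.
This is a Type 2 system. Ka = lim_{s→0} s^2·G(s) = 150/72 = 25/12.
e_ss = 1/Ka = 1/(25/12) = 12/25 ≈ 0.4800.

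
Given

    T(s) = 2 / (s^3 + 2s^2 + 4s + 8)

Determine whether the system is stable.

The denominator s^3 + 2s^2 + 4s + 8 factors as (s^2 + 4)(s + 2), giving poles at s = 2j, -2j, -2.
Since the simple pole(s) at s = 2j, -2j lie on the jω-axis with none in the right half-plane, the system is marginally stable.

marginally stable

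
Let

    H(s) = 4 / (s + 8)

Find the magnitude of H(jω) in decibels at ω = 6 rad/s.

Substitute s = j6: numerator = 4, denominator = 8 + j6.
|H(j6)| = |4| / |8 + j6| = 4 / 10 = 0.4000.
In decibels: 20·log₁₀(0.4000) ≈ -7.96 dB.

|H(j6)|_dB ≈ -7.96 dB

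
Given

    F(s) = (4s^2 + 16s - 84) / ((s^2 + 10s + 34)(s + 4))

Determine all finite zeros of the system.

s = -7, 3

Set the numerator to zero: 4s^2 + 16s - 84 = 0, i.e. 4·(s^2 + 4s - 21) = 0.
Factoring: (s + 7)(s - 3) = 0.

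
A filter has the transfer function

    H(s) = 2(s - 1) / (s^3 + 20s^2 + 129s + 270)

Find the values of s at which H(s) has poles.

s = -9, -5, -6

The poles are the roots of the denominator s^3 + 20s^2 + 129s + 270 = 0.
Trying s = -9: the polynomial evaluates to 0, so (s + 9) is a factor.
Dividing out leaves s^2 + 11s + 30 = 0.
Factoring the quadratic: (s + 5)(s + 6) = 0.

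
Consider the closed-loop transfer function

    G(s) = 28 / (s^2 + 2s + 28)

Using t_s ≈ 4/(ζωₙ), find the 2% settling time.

Comparing s^2 + 2s + 28 to s^2 + 2ζωₙs + ωₙ²: ωₙ = √28 ≈ 5.292 rad/s and ζ = 2/(2·√28) ≈ 0.1890.
ζωₙ = 2/2 = 1, so t_s ≈ 4/(ζωₙ) = 4/1 = 4 s.

t_s ≈ 4 s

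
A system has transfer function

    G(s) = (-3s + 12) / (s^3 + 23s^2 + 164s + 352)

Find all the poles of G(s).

s = -11, -8, -4

The poles are the roots of the denominator s^3 + 23s^2 + 164s + 352 = 0.
Trying s = -11: the polynomial evaluates to 0, so (s + 11) is a factor.
Dividing out leaves s^2 + 12s + 32 = 0.
Factoring the quadratic: (s + 8)(s + 4) = 0.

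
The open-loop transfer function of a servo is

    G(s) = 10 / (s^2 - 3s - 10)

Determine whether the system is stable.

unstable

The denominator s^2 - 3s - 10 factors as (s + 2)(s - 5), giving poles at s = -2, 5.
Since the pole(s) at s = 5 lie in the right half-plane, the system is unstable.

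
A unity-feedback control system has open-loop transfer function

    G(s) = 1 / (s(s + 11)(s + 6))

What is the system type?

The denominator has 1 factor of s at the origin (free integrator), so this is a Type 1 system.

Type 1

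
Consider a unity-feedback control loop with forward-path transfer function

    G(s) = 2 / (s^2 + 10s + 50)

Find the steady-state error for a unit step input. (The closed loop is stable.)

G(s) has no poles at the origin.
This is a Type 0 system. Kp = lim_{s→0} G(s) = 2/50 = 1/25.
e_ss = 1/(1 + Kp) = 1/(1 + 1/25) = 25/26 ≈ 0.9615.

e_ss = 0.9615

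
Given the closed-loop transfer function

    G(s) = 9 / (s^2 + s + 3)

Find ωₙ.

ωₙ ≈ 1.732 rad/s

Compare the denominator to the standard form s^2 + 2ζωₙs + ωₙ².
ωₙ² = 3, so ωₙ = √3 ≈ 1.732 rad/s.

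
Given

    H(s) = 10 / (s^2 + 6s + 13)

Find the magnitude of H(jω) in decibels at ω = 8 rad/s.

Substitute s = j8: numerator = 10, denominator = -51 + j48.
|H(j8)| = |10| / |-51 + j48| = 10 / 70.036 ≈ 0.1428.
In decibels: 20·log₁₀(0.1428) ≈ -16.9 dB.

|H(j8)|_dB ≈ -16.9 dB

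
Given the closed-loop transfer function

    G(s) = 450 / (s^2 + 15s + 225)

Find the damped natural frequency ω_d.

Comparing s^2 + 15s + 225 to s^2 + 2ζωₙs + ωₙ²: ωₙ = 15 rad/s and ζ = 15/(2·15) = 0.5.
ζωₙ = 15/2 = 7.5, so ω_d = ωₙ√(1−ζ²) = √(ωₙ² − (ζωₙ)²) = √(225 − 7.5²) = √168.75 ≈ 12.99 rad/s.

ω_d ≈ 12.99 rad/s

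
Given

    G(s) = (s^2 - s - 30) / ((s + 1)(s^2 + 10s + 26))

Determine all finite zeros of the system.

Set the numerator to zero: s^2 - s - 30 = 0.
Factoring: (s - 6)(s + 5) = 0.

s = 6, -5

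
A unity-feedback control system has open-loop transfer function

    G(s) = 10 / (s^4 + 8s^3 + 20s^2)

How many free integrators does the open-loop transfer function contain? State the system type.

Type 2

The denominator has 2 factors of s at the origin (free integrators), so this is a Type 2 system.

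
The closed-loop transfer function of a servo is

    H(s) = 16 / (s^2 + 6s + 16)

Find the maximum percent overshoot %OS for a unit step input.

%OS ≈ 2.84%

Comparing s^2 + 6s + 16 to s^2 + 2ζωₙs + ωₙ²: ωₙ = 4 rad/s and ζ = 6/(2·4) = 0.75.
%OS = 100·exp(−πζ/√(1−ζ²)) = 100·exp(−π·0.75/√(1−0.75²)) ≈ 2.84%.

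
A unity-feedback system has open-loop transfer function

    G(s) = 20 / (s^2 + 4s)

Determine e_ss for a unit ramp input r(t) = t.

e_ss = 0.2000

G(s) has one pole at the origin.
This is a Type 1 system. Kv = lim_{s→0} s·G(s) = 20/4 = 5.
e_ss = 1/Kv = 1/(5) = 1/5 ≈ 0.2000.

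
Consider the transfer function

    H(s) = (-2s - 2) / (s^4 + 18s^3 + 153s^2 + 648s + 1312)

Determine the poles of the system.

s = -5 + 4j, -5 - 4j, -4 + 4j, -4 - 4j

The poles are the roots of the denominator s^4 + 18s^3 + 153s^2 + 648s + 1312 = 0.
No real roots exist; factor into two real quadratics: (s^2 + 10s + 41)(s^2 + 8s + 32) = 0.
Each quadratic gives a conjugate pair via the quadratic formula.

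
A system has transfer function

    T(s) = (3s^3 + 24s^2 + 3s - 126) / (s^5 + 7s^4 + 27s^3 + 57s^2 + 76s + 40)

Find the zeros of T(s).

s = -3, -7, 2

Set the numerator to zero: 3s^3 + 24s^2 + 3s - 126 = 0, i.e. 3·(s^3 + 8s^2 + s - 42) = 0.
Factoring: (s + 3)(s + 7)(s - 2) = 0.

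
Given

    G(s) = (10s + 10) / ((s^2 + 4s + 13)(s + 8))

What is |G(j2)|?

|G(j2)| ≈ 0.2252

Substitute s = j2: numerator = 10 + j20, denominator = 56 + j82.
|G(j2)| = |10 + j20| / |56 + j82| = 22.361 / 99.298 ≈ 0.2252.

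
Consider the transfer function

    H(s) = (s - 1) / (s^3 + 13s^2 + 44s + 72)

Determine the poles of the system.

s = -2 + 2j, -2 - 2j, -9

The poles are the roots of the denominator s^3 + 13s^2 + 44s + 72 = 0.
Trying s = -9: the polynomial evaluates to 0, so (s + 9) is a factor.
Dividing out leaves s^2 + 4s + 8 = 0.
The quadratic formula then gives s = -2 ± 2j.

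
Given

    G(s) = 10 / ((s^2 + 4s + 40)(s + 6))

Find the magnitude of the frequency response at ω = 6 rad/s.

|G(j6)| ≈ 0.04844

Substitute s = j6: numerator = 10, denominator = -120 + j168.
|G(j6)| = |10| / |-120 + j168| = 10 / 206.46 ≈ 0.04844.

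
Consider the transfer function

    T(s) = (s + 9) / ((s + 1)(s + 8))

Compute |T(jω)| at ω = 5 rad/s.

Substitute s = j5: numerator = 9 + j5, denominator = -17 + j45.
|T(j5)| = |9 + j5| / |-17 + j45| = 10.296 / 48.104 ≈ 0.2140.

|T(j5)| ≈ 0.2140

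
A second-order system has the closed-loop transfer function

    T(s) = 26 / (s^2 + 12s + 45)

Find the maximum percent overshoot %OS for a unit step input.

Comparing s^2 + 12s + 45 to s^2 + 2ζωₙs + ωₙ²: ωₙ = √45 ≈ 6.708 rad/s and ζ = 12/(2·√45) ≈ 0.8944.
%OS = 100·exp(−πζ/√(1−ζ²)) = 100·exp(−π·0.8944/√(1−0.8944²)) ≈ 0.187%.

%OS ≈ 0.187%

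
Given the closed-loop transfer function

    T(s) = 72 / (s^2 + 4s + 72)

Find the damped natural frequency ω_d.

ω_d ≈ 8.246 rad/s

Comparing s^2 + 4s + 72 to s^2 + 2ζωₙs + ωₙ²: ωₙ = √72 ≈ 8.485 rad/s and ζ = 4/(2·√72) ≈ 0.2357.
ζωₙ = 4/2 = 2, so ω_d = ωₙ√(1−ζ²) = √(ωₙ² − (ζωₙ)²) = √(72 − 2²) = √68 ≈ 8.246 rad/s.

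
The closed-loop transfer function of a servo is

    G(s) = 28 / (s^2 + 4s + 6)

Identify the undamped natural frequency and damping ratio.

ωₙ ≈ 2.449 rad/s, ζ ≈ 0.8165

Compare the denominator to the standard form s^2 + 2ζωₙs + ωₙ².
ωₙ² = 6, so ωₙ = √6 ≈ 2.449 rad/s.
2ζωₙ = 4, so ζ = 4/(2·√6) ≈ 0.8165.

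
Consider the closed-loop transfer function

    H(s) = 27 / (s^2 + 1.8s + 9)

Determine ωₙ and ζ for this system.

Compare the denominator to the standard form s^2 + 2ζωₙs + ωₙ².
ωₙ² = 9, so ωₙ = 3 rad/s.
2ζωₙ = 1.8, so ζ = 1.8/(2·3) = 0.3.
With ζ = 0.3 the response is underdamped.

ωₙ = 3 rad/s, ζ = 0.3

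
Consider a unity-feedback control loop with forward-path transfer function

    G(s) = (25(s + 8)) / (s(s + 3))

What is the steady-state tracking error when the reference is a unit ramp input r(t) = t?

G(s) has one pole at the origin.
This is a Type 1 system. Kv = lim_{s→0} s·G(s) = 200/3.
e_ss = 1/Kv = 1/(200/3) = 3/200 ≈ 0.01500.

e_ss = 0.01500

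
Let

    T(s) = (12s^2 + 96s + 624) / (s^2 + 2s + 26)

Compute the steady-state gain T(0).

T(0) = 24

Set s = 0: T(0) = (624) / (26) = 24.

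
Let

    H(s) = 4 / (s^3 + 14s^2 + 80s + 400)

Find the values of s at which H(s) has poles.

The poles are the roots of the denominator s^3 + 14s^2 + 80s + 400 = 0.
Trying s = -10: the polynomial evaluates to 0, so (s + 10) is a factor.
Dividing out leaves s^2 + 4s + 40 = 0.
The quadratic formula then gives s = -2 ± 6j.

s = -2 ± 6j, -10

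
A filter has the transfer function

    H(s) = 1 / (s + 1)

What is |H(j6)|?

Substitute s = j6: numerator = 1, denominator = 1 + j6.
|H(j6)| = |1| / |1 + j6| = 1 / 6.0828 ≈ 0.1644.

|H(j6)| ≈ 0.1644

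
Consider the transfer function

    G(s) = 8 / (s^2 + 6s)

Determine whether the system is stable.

The denominator s^2 + 6s factors as s(s + 6), giving poles at s = 0, -6.
Since the simple pole(s) at s = 0 lie on the jω-axis with none in the right half-plane, the system is marginally stable.

marginally stable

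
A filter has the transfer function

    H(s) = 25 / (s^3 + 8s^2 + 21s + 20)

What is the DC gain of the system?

H(0) = 5/4 ≈ 1.250

Set s = 0: H(0) = (25) / (20) = 5/4.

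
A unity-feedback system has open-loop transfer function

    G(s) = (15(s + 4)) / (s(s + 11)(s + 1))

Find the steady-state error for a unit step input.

e_ss = 0

G(s) has one pole at the origin.
This is a Type 1 system; for a step input the steady-state error is zero.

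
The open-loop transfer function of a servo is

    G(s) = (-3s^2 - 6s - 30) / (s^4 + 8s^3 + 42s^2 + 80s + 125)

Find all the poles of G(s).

The poles are the roots of the denominator s^4 + 8s^3 + 42s^2 + 80s + 125 = 0.
No real roots exist; factor into two real quadratics: (s^2 + 2s + 5)(s^2 + 6s + 25) = 0.
Each quadratic gives a conjugate pair via the quadratic formula.

s = -1 ± 2j, -3 ± 4j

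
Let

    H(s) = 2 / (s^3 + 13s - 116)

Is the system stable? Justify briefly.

unstable

The denominator s^3 + 13s - 116 factors as (s^2 + 4s + 29)(s - 4), giving poles at s = -2 + 5j, -2 - 5j, 4.
Since the pole(s) at s = 4 lie in the right half-plane, the system is unstable.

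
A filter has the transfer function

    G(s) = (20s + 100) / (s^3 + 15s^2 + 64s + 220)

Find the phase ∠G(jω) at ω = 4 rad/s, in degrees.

∠G(j4) ≈ -57.29°

At s = j4: numerator = 100 + j80, denominator = -20 + j192.
∠G = ∠num − ∠den = 38.660° − (95.947°) = -57.29°.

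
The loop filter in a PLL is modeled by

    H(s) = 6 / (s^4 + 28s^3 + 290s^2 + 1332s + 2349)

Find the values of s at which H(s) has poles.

The poles are the roots of the denominator s^4 + 28s^3 + 290s^2 + 1332s + 2349 = 0.
Trying s = -9: the polynomial evaluates to 0, so (s + 9) is a factor.
Dividing out leaves s^3 + 19s^2 + 119s + 261 = 0.
This factors further as (s^2 + 10s + 29)(s + 9) = 0.

s = -5 + 2j, -5 - 2j, -9, -9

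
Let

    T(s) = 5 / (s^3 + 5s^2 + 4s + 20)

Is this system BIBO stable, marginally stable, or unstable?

marginally stable

The denominator s^3 + 5s^2 + 4s + 20 factors as (s^2 + 4)(s + 5), giving poles at s = ±2j, -5.
Since the simple pole(s) at s = 2j, -2j lie on the jω-axis with none in the right half-plane, the system is marginally stable.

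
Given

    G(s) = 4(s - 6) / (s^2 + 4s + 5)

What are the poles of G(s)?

s = -2 + j, -2 - j

The poles are the roots of the denominator s^2 + 4s + 5 = 0.
Using the quadratic formula: s = (-4 ± √(-4))/2 = -2 ± 1j.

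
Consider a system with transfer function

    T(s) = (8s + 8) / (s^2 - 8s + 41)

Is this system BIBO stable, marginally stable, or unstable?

unstable

The denominator s^2 - 8s + 41 factors as (s^2 - 8s + 41), giving poles at s = 4 ± 5j.
Since the pole(s) at s = 4 ± 5j lie in the right half-plane, the system is unstable.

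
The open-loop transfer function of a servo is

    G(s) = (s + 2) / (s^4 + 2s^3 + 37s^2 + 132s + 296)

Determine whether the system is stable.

The denominator s^4 + 2s^3 + 37s^2 + 132s + 296 factors as (s^2 + 4s + 8)(s^2 - 2s + 37), giving poles at s = -2 ± 2j, 1 ± 6j.
Since the pole(s) at s = 1 + 6j, 1 - 6j lie in the right half-plane, the system is unstable.

unstable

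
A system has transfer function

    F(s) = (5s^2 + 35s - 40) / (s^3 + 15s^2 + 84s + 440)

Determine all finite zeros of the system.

Set the numerator to zero: 5s^2 + 35s - 40 = 0, i.e. 5·(s^2 + 7s - 8) = 0.
Factoring: (s + 8)(s - 1) = 0.

s = -8, 1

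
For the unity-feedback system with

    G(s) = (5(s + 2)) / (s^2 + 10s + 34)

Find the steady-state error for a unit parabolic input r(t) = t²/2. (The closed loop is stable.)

G(s) has no poles at the origin.
This is a Type 0 system; Ka = lim_{s→0} s^2·G(s) = 0, so the steady-state error for a parabola input is infinite.

e_ss = ∞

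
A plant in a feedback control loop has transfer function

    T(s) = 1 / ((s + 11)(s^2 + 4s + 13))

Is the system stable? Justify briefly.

stable

The poles can be read from the denominator factors: s = -11, -2 ± 3j.
Since all poles lie strictly in the left half-plane, the system is stable.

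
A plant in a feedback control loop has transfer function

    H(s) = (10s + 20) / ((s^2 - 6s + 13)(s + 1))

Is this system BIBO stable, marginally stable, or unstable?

The poles can be read from the denominator factors: s = 3 ± 2j, -1.
Since the pole(s) at s = 3 ± 2j lie in the right half-plane, the system is unstable.

unstable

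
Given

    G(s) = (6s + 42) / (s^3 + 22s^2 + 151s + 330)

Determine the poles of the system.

s = -5, -6, -11

The poles are the roots of the denominator s^3 + 22s^2 + 151s + 330 = 0.
Trying s = -5: the polynomial evaluates to 0, so (s + 5) is a factor.
Dividing out leaves s^2 + 17s + 66 = 0.
Factoring the quadratic: (s + 6)(s + 11) = 0.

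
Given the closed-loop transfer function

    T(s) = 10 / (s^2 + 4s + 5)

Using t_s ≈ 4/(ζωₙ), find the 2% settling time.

t_s ≈ 2 s

Comparing s^2 + 4s + 5 to s^2 + 2ζωₙs + ωₙ²: ωₙ = √5 ≈ 2.236 rad/s and ζ = 4/(2·√5) ≈ 0.8944.
ζωₙ = 4/2 = 2, so t_s ≈ 4/(ζωₙ) = 4/2 = 2 s.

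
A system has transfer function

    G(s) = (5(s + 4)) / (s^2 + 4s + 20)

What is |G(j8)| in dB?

Substitute s = j8: numerator = 20 + j40, denominator = -44 + j32.
|G(j8)| = |20 + j40| / |-44 + j32| = 44.721 / 54.406 ≈ 0.8220.
In decibels: 20·log₁₀(0.8220) ≈ -1.70 dB.

|G(j8)|_dB ≈ -1.70 dB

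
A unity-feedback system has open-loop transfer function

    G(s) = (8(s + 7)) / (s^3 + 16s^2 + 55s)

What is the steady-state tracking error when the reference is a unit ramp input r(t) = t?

G(s) has one pole at the origin.
This is a Type 1 system. Kv = lim_{s→0} s·G(s) = 56/55.
e_ss = 1/Kv = 1/(56/55) = 55/56 ≈ 0.9821.

e_ss = 0.9821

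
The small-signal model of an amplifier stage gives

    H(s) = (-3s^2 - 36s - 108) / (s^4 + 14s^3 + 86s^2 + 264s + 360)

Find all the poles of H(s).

The poles are the roots of the denominator s^4 + 14s^3 + 86s^2 + 264s + 360 = 0.
No real roots exist; factor into two real quadratics: (s^2 + 6s + 18)(s^2 + 8s + 20) = 0.
Each quadratic gives a conjugate pair via the quadratic formula.

s = -3 ± 3j, -4 ± 2j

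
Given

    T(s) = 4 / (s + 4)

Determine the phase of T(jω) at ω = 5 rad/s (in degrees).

∠T(j5) ≈ -51.34°

At s = j5: numerator = 4, denominator = 4 + j5.
∠T = ∠num − ∠den = 0° − (51.340°) = -51.34°.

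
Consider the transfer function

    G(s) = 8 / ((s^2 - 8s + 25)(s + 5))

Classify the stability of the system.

The poles can be read from the denominator factors: s = 4 + 3j, 4 - 3j, -5.
Since the pole(s) at s = 4 + 3j, 4 - 3j lie in the right half-plane, the system is unstable.

unstable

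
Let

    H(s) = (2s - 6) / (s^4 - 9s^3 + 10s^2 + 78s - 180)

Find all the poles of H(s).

s = 3 + j, 3 - j, -3, 6

The poles are the roots of the denominator s^4 - 9s^3 + 10s^2 + 78s - 180 = 0.
Trying s = -3: the polynomial evaluates to 0, so (s + 3) is a factor.
Dividing out leaves s^3 - 12s^2 + 46s - 60 = 0.
This factors further as (s^2 - 6s + 10)(s - 6) = 0.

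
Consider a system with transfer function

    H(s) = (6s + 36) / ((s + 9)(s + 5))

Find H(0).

Set s = 0: H(0) = (36) / (45) = 4/5.

H(0) = 4/5 ≈ 0.8000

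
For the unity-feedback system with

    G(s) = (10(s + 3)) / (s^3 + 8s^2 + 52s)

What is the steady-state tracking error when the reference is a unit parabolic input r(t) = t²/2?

e_ss = ∞

G(s) has one pole at the origin.
This is a Type 1 system; Ka = lim_{s→0} s^2·G(s) = 0, so the steady-state error for a parabola input is infinite.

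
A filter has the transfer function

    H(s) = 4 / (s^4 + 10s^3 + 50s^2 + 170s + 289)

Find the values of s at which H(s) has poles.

s = -1 ± 4j, -4 ± j

The poles are the roots of the denominator s^4 + 10s^3 + 50s^2 + 170s + 289 = 0.
No real roots exist; factor into two real quadratics: (s^2 + 2s + 17)(s^2 + 8s + 17) = 0.
Each quadratic gives a conjugate pair via the quadratic formula.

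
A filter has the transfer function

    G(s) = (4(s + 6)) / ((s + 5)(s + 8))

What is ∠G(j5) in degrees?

At s = j5: numerator = 24 + j20, denominator = 15 + j65.
∠G = ∠num − ∠den = 39.806° − (77.005°) = -37.20°.

∠G(j5) ≈ -37.20°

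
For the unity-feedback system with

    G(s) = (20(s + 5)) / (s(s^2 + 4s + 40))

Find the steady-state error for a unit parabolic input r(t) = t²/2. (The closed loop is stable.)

G(s) has one pole at the origin.
This is a Type 1 system; Ka = lim_{s→0} s^2·G(s) = 0, so the steady-state error for a parabola input is infinite.

e_ss = ∞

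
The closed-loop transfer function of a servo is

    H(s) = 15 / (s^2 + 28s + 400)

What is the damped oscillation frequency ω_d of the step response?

Comparing s^2 + 28s + 400 to s^2 + 2ζωₙs + ωₙ²: ωₙ = 20 rad/s and ζ = 28/(2·20) = 0.7.
ζωₙ = 28/2 = 14, so ω_d = ωₙ√(1−ζ²) = √(ωₙ² − (ζωₙ)²) = √(400 − 14²) = √204 ≈ 14.28 rad/s.

ω_d ≈ 14.28 rad/s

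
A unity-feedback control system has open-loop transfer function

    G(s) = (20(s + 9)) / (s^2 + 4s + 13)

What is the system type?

The denominator has no factor of s at the origin — no free integrator — so this is a Type 0 system.

Type 0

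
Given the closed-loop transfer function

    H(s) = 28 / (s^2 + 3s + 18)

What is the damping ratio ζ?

ζ ≈ 0.3536

Compare the denominator to the standard form s^2 + 2ζωₙs + ωₙ².
ωₙ² = 18, so ωₙ = √18 ≈ 4.243 rad/s.
2ζωₙ = 3, so ζ = 3/(2·√18) ≈ 0.3536.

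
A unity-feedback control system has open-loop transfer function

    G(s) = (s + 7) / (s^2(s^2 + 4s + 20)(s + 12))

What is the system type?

The denominator has 2 factors of s at the origin (free integrators), so this is a Type 2 system.

Type 2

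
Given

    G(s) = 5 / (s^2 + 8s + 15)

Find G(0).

Set s = 0: G(0) = (5) / (15) = 1/3.

G(0) = 1/3 ≈ 0.3333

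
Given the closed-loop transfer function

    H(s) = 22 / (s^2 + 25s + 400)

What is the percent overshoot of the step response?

%OS ≈ 8.08%

Comparing s^2 + 25s + 400 to s^2 + 2ζωₙs + ωₙ²: ωₙ = 20 rad/s and ζ = 25/(2·20) = 0.625.
%OS = 100·exp(−πζ/√(1−ζ²)) = 100·exp(−π·0.625/√(1−0.625²)) ≈ 8.08%.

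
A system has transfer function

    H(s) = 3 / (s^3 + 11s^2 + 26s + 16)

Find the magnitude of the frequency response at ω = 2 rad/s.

|H(j2)| ≈ 0.05752

Substitute s = j2: numerator = 3, denominator = -28 + j44.
|H(j2)| = |3| / |-28 + j44| = 3 / 52.154 ≈ 0.05752.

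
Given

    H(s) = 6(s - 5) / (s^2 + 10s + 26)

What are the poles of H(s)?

The poles are the roots of the denominator s^2 + 10s + 26 = 0.
Using the quadratic formula: s = (-10 ± √(-4))/2 = -5 ± 1j.

s = -5 + j, -5 - j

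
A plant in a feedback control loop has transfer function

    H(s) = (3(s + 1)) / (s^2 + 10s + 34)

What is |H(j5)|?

|H(j5)| ≈ 0.3011

Substitute s = j5: numerator = 3 + j15, denominator = 9 + j50.
|H(j5)| = |3 + j15| / |9 + j50| = 15.297 / 50.804 ≈ 0.3011.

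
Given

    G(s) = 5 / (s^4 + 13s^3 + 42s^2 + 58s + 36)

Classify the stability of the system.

The denominator s^4 + 13s^3 + 42s^2 + 58s + 36 factors as (s^2 + 2s + 2)(s + 2)(s + 9), giving poles at s = -1 + j, -1 - j, -2, -9.
Since all poles lie strictly in the left half-plane, the system is stable.

stable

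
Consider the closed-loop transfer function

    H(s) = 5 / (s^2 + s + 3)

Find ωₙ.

ωₙ ≈ 1.732 rad/s

Compare the denominator to the standard form s^2 + 2ζωₙs + ωₙ².
ωₙ² = 3, so ωₙ = √3 ≈ 1.732 rad/s.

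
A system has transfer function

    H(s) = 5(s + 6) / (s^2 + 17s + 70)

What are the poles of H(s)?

s = -7, -10

The poles are the roots of the denominator s^2 + 17s + 70 = 0.
Factoring: (s + 7)(s + 10) = 0, so s = -7 and s = -10.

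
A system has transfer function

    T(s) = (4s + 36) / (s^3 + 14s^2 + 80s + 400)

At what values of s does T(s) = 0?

Set the numerator to zero: 4s + 36 = 0, i.e. 4·(s + 9) = 0.
So s = -9.

s = -9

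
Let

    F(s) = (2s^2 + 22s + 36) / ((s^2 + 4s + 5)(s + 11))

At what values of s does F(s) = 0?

s = -2, -9

Set the numerator to zero: 2s^2 + 22s + 36 = 0, i.e. 2·(s^2 + 11s + 18) = 0.
Factoring: (s + 2)(s + 9) = 0.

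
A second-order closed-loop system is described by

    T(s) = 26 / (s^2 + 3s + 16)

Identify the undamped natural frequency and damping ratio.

ωₙ = 4 rad/s, ζ = 0.375

Compare the denominator to the standard form s^2 + 2ζωₙs + ωₙ².
ωₙ² = 16, so ωₙ = 4 rad/s.
2ζωₙ = 3, so ζ = 3/(2·4) = 0.375.
With ζ = 0.375 the response is underdamped.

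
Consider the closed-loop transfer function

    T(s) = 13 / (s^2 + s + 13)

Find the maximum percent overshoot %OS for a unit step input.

%OS ≈ 64.4%

Comparing s^2 + s + 13 to s^2 + 2ζωₙs + ωₙ²: ωₙ = √13 ≈ 3.606 rad/s and ζ = 1/(2·√13) ≈ 0.1387.
%OS = 100·exp(−πζ/√(1−ζ²)) = 100·exp(−π·0.1387/√(1−0.1387²)) ≈ 64.4%.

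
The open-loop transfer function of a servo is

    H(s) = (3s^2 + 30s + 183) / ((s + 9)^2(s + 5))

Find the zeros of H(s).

s = -5 + 6j, -5 - 6j

Set the numerator to zero: 3s^2 + 30s + 183 = 0, i.e. 3·(s^2 + 10s + 61) = 0.
Factoring: (s^2 + 10s + 61) = 0.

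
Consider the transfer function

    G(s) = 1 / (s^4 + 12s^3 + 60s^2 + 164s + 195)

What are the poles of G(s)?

The poles are the roots of the denominator s^4 + 12s^3 + 60s^2 + 164s + 195 = 0.
Trying s = -3: the polynomial evaluates to 0, so (s + 3) is a factor.
Dividing out leaves s^3 + 9s^2 + 33s + 65 = 0.
This factors further as (s^2 + 4s + 13)(s + 5) = 0.

s = -2 + 3j, -2 - 3j, -3, -5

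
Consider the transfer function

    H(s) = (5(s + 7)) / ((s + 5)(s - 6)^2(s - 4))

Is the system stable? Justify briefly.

unstable

The poles can be read from the denominator factors: s = -5, 6, 4, 6.
Since the pole(s) at s = 6, 4, 6 lie in the right half-plane, the system is unstable.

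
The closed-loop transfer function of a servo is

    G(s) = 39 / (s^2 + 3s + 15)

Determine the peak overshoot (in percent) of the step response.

%OS ≈ 26.7%

Comparing s^2 + 3s + 15 to s^2 + 2ζωₙs + ωₙ²: ωₙ = √15 ≈ 3.873 rad/s and ζ = 3/(2·√15) ≈ 0.3873.
%OS = 100·exp(−πζ/√(1−ζ²)) = 100·exp(−π·0.3873/√(1−0.3873²)) ≈ 26.7%.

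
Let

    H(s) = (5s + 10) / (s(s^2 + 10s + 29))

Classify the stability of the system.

marginally stable

The poles can be read from the denominator factors: s = 0, -5 + 2j, -5 - 2j.
Since the simple pole(s) at s = 0 lie on the jω-axis with none in the right half-plane, the system is marginally stable.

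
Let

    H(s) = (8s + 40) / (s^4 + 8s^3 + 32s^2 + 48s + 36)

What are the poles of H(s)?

s = -1 + j, -1 - j, -3 + 3j, -3 - 3j

The poles are the roots of the denominator s^4 + 8s^3 + 32s^2 + 48s + 36 = 0.
No real roots exist; factor into two real quadratics: (s^2 + 2s + 2)(s^2 + 6s + 18) = 0.
Each quadratic gives a conjugate pair via the quadratic formula.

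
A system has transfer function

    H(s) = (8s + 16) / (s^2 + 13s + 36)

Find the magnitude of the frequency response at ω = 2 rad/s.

Substitute s = j2: numerator = 16 + j16, denominator = 32 + j26.
|H(j2)| = |16 + j16| / |32 + j26| = 22.627 / 41.231 ≈ 0.5488.

|H(j2)| ≈ 0.5488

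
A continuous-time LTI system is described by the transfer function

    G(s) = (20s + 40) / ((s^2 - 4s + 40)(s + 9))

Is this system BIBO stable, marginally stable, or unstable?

The poles can be read from the denominator factors: s = 2 ± 6j, -9.
Since the pole(s) at s = 2 ± 6j lie in the right half-plane, the system is unstable.

unstable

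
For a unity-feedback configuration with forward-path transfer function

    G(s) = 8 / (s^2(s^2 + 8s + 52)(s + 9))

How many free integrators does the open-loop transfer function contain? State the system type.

Type 2

The denominator has 2 factors of s at the origin (free integrators), so this is a Type 2 system.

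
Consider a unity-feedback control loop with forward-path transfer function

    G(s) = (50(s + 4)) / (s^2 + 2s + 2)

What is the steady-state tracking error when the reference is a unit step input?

G(s) has no poles at the origin.
This is a Type 0 system. Kp = lim_{s→0} G(s) = 200/2 = 100.
e_ss = 1/(1 + Kp) = 1/(1 + 100) = 1/101 ≈ 0.009901.

e_ss = 0.009901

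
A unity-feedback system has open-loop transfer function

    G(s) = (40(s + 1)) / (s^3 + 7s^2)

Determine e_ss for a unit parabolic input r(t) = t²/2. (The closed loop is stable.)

G(s) has 2 poles at the origin.
This is a Type 2 system. Ka = lim_{s→0} s^2·G(s) = 40/7.
e_ss = 1/Ka = 1/(40/7) = 7/40 ≈ 0.1750.

e_ss = 0.1750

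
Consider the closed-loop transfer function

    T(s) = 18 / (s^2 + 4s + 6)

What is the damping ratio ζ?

Compare the denominator to the standard form s^2 + 2ζωₙs + ωₙ².
ωₙ² = 6, so ωₙ = √6 ≈ 2.449 rad/s.
2ζωₙ = 4, so ζ = 4/(2·√6) ≈ 0.8165.
With ζ = 0.8165 the response is underdamped.

ζ ≈ 0.8165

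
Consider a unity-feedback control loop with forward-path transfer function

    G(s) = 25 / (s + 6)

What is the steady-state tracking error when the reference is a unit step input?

e_ss = 0.1935

G(s) has no poles at the origin.
This is a Type 0 system. Kp = lim_{s→0} G(s) = 25/6.
e_ss = 1/(1 + Kp) = 1/(1 + 25/6) = 6/31 ≈ 0.1935.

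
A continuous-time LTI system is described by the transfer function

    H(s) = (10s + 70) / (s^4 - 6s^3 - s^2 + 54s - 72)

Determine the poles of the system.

The poles are the roots of the denominator s^4 - 6s^3 - s^2 + 54s - 72 = 0.
Trying s = 2: the polynomial evaluates to 0, so (s - 2) is a factor.
Dividing out leaves s^3 - 4s^2 - 9s + 36 = 0.
This factors further as (s - 3)(s - 4)(s + 3) = 0.

s = 2, 3, 4, -3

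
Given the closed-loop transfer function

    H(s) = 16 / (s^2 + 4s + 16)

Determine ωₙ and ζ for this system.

Compare the denominator to the standard form s^2 + 2ζωₙs + ωₙ².
ωₙ² = 16, so ωₙ = 4 rad/s.
2ζωₙ = 4, so ζ = 4/(2·4) = 0.5.

ωₙ = 4 rad/s, ζ = 0.5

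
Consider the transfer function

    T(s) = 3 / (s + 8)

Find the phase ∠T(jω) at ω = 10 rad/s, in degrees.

∠T(j10) ≈ -51.34°

At s = j10: numerator = 3, denominator = 8 + j10.
∠T = ∠num − ∠den = 0° − (51.340°) = -51.34°.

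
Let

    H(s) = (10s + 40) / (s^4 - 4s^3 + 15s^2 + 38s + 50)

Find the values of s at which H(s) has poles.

The poles are the roots of the denominator s^4 - 4s^3 + 15s^2 + 38s + 50 = 0.
No real roots exist; factor into two real quadratics: (s^2 - 6s + 25)(s^2 + 2s + 2) = 0.
Each quadratic gives a conjugate pair via the quadratic formula.

s = 3 ± 4j, -1 ± j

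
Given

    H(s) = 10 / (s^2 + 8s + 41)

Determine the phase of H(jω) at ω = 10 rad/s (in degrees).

∠H(j10) ≈ -126.4°

At s = j10: numerator = 10, denominator = -59 + j80.
∠H = ∠num − ∠den = 0° − (126.41°) = -126.4°.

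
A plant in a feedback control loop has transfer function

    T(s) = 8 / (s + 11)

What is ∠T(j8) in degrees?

∠T(j8) ≈ -36.03°

At s = j8: numerator = 8, denominator = 11 + j8.
∠T = ∠num − ∠den = 0° − (36.027°) = -36.03°.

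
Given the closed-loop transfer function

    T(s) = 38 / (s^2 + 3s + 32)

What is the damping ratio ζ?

ζ ≈ 0.2652

Compare the denominator to the standard form s^2 + 2ζωₙs + ωₙ².
ωₙ² = 32, so ωₙ = √32 ≈ 5.657 rad/s.
2ζωₙ = 3, so ζ = 3/(2·√32) ≈ 0.2652.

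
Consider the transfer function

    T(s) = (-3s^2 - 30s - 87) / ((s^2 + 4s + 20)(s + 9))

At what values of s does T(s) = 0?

s = -5 + 2j, -5 - 2j

Set the numerator to zero: -3s^2 - 30s - 87 = 0, i.e. -3·(s^2 + 10s + 29) = 0.
Factoring: (s^2 + 10s + 29) = 0.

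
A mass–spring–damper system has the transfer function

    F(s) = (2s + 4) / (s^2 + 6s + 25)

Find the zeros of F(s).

s = -2

Set the numerator to zero: 2s + 4 = 0, i.e. 2·(s + 2) = 0.
So s = -2.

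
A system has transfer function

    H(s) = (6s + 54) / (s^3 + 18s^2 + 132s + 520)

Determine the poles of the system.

s = -4 ± 6j, -10

The poles are the roots of the denominator s^3 + 18s^2 + 132s + 520 = 0.
Trying s = -10: the polynomial evaluates to 0, so (s + 10) is a factor.
Dividing out leaves s^2 + 8s + 52 = 0.
The quadratic formula then gives s = -4 ± 6j.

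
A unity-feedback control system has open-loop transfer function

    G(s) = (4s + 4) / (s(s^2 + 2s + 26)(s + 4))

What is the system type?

Type 1

The denominator has 1 factor of s at the origin (free integrator), so this is a Type 1 system.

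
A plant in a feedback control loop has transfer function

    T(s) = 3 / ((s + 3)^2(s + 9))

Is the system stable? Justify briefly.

stable

The poles can be read from the denominator factors: s = -3, -9, -3.
Since all poles lie strictly in the left half-plane, the system is stable.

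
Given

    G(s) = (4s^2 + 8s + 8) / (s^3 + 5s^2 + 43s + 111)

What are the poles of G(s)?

The poles are the roots of the denominator s^3 + 5s^2 + 43s + 111 = 0.
Trying s = -3: the polynomial evaluates to 0, so (s + 3) is a factor.
Dividing out leaves s^2 + 2s + 37 = 0.
The quadratic formula then gives s = -1 ± 6j.

s = -1 + 6j, -1 - 6j, -3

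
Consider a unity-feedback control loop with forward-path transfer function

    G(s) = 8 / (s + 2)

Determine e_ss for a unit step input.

e_ss = 0.2000

G(s) has no poles at the origin.
This is a Type 0 system. Kp = lim_{s→0} G(s) = 8/2 = 4.
e_ss = 1/(1 + Kp) = 1/(1 + 4) = 1/5 ≈ 0.2000.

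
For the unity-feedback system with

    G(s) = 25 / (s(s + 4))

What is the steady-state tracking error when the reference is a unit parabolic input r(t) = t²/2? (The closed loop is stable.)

e_ss = ∞

G(s) has one pole at the origin.
This is a Type 1 system; Ka = lim_{s→0} s^2·G(s) = 0, so the steady-state error for a parabola input is infinite.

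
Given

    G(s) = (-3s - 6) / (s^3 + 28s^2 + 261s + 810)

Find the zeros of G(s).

Set the numerator to zero: -3s - 6 = 0, i.e. -3·(s + 2) = 0.
So s = -2.

s = -2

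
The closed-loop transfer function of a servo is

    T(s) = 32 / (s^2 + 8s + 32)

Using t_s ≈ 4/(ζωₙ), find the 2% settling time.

t_s ≈ 1 s

Comparing s^2 + 8s + 32 to s^2 + 2ζωₙs + ωₙ²: ωₙ = √32 ≈ 5.657 rad/s and ζ = 8/(2·√32) ≈ 0.7071.
ζωₙ = 8/2 = 4, so t_s ≈ 4/(ζωₙ) = 4/4 = 1 s.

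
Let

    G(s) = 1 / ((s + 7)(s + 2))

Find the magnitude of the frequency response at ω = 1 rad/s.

|G(j1)| ≈ 0.06325

Substitute s = j1: numerator = 1, denominator = 13 + j9.
|G(j1)| = |1| / |13 + j9| = 1 / 15.811 ≈ 0.06325.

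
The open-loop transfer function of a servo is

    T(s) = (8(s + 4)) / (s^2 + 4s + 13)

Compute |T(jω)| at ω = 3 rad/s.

Substitute s = j3: numerator = 32 + j24, denominator = 4 + j12.
|T(j3)| = |32 + j24| / |4 + j12| = 40 / 12.649 ≈ 3.162.

|T(j3)| ≈ 3.162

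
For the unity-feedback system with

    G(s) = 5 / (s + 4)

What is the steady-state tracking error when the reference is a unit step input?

e_ss = 0.4444

G(s) has no poles at the origin.
This is a Type 0 system. Kp = lim_{s→0} G(s) = 5/4.
e_ss = 1/(1 + Kp) = 1/(1 + 5/4) = 4/9 ≈ 0.4444.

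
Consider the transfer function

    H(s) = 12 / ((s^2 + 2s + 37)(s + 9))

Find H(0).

H(0) = 4/111 ≈ 0.03604

At s = 0 each factor (s + a) contributes a and each (s^2 + bs + c) contributes c.
H(0) = 12·1 / ((37) · (9)) = 12/333 = 4/111.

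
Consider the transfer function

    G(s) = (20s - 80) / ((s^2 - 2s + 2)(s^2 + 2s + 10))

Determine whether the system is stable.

The poles can be read from the denominator factors: s = 1 ± j, -1 ± 3j.
Since the pole(s) at s = 1 + j, 1 - j lie in the right half-plane, the system is unstable.

unstable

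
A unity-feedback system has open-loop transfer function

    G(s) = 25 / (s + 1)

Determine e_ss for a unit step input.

e_ss = 0.03846

G(s) has no poles at the origin.
This is a Type 0 system. Kp = lim_{s→0} G(s) = 25/1.
e_ss = 1/(1 + Kp) = 1/(1 + 25) = 1/26 ≈ 0.03846.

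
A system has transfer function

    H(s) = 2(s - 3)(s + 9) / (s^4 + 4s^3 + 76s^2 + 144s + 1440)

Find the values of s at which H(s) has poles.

s = 6j, -6j, -2 + 6j, -2 - 6j

The poles are the roots of the denominator s^4 + 4s^3 + 76s^2 + 144s + 1440 = 0.
No real roots exist; factor into two real quadratics: (s^2 + 36)(s^2 + 4s + 40) = 0.
Each quadratic gives a conjugate pair via the quadratic formula.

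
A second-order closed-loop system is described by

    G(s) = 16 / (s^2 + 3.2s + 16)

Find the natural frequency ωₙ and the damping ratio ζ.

ωₙ = 4 rad/s, ζ = 0.4

Compare the denominator to the standard form s^2 + 2ζωₙs + ωₙ².
ωₙ² = 16, so ωₙ = 4 rad/s.
2ζωₙ = 3.2, so ζ = 3.2/(2·4) = 0.4.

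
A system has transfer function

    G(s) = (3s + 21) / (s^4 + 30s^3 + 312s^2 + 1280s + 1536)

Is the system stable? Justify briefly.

The denominator s^4 + 30s^3 + 312s^2 + 1280s + 1536 factors as (s + 2)(s + 12)(s + 8)^2, giving poles at s = -2, -12, -8, -8.
Since all poles lie strictly in the left half-plane, the system is stable.

stable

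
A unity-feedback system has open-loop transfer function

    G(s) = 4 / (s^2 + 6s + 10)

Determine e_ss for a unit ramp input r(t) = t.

e_ss = ∞

G(s) has no poles at the origin.
This is a Type 0 system; Kv = lim_{s→0} s·G(s) = 0, so the steady-state error for a ramp input is infinite.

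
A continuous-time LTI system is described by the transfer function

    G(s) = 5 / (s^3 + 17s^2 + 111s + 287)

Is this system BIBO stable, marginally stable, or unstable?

The denominator s^3 + 17s^2 + 111s + 287 factors as (s + 7)(s^2 + 10s + 41), giving poles at s = -7, -5 ± 4j.
Since all poles lie strictly in the left half-plane, the system is stable.

stable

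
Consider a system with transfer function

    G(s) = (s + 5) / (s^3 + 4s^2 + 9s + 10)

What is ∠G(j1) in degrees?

At s = j1: numerator = 5 + j1, denominator = 6 + j8.
∠G = ∠num − ∠den = 11.310° − (53.130°) = -41.82°.

∠G(j1) ≈ -41.82°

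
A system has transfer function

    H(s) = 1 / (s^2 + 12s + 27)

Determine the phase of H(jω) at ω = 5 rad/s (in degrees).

At s = j5: numerator = 1, denominator = 2 + j60.
∠H = ∠num − ∠den = 0° − (88.091°) = -88.09°.

∠H(j5) ≈ -88.09°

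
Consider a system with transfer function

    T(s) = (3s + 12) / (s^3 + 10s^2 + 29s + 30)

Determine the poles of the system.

The poles are the roots of the denominator s^3 + 10s^2 + 29s + 30 = 0.
Trying s = -6: the polynomial evaluates to 0, so (s + 6) is a factor.
Dividing out leaves s^2 + 4s + 5 = 0.
The quadratic formula then gives s = -2 ± 1j.

s = -2 + j, -2 - j, -6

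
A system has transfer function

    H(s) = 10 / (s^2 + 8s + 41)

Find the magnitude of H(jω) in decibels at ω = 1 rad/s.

|H(j1)|_dB ≈ -12.2 dB

Substitute s = j1: numerator = 10, denominator = 40 + j8.
|H(j1)| = |10| / |40 + j8| = 10 / 40.792 ≈ 0.2451.
In decibels: 20·log₁₀(0.2451) ≈ -12.2 dB.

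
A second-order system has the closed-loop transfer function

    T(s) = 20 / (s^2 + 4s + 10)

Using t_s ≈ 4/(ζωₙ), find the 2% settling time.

t_s ≈ 2 s

Comparing s^2 + 4s + 10 to s^2 + 2ζωₙs + ωₙ²: ωₙ = √10 ≈ 3.162 rad/s and ζ = 4/(2·√10) ≈ 0.6325.
ζωₙ = 4/2 = 2, so t_s ≈ 4/(ζωₙ) = 4/2 = 2 s.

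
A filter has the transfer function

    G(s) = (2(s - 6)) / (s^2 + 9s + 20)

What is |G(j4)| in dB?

Substitute s = j4: numerator = -12 + j8, denominator = 4 + j36.
|G(j4)| = |-12 + j8| / |4 + j36| = 14.422 / 36.222 ≈ 0.3982.
In decibels: 20·log₁₀(0.3982) ≈ -8.00 dB.

|G(j4)|_dB ≈ -8.00 dB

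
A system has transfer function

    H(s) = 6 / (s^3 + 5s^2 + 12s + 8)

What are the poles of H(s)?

The poles are the roots of the denominator s^3 + 5s^2 + 12s + 8 = 0.
Trying s = -1: the polynomial evaluates to 0, so (s + 1) is a factor.
Dividing out leaves s^2 + 4s + 8 = 0.
The quadratic formula then gives s = -2 ± 2j.

s = -2 ± 2j, -1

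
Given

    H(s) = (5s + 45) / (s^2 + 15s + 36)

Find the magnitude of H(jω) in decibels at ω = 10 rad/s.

Substitute s = j10: numerator = 45 + j50, denominator = -64 + j150.
|H(j10)| = |45 + j50| / |-64 + j150| = 67.268 / 163.08 ≈ 0.4125.
In decibels: 20·log₁₀(0.4125) ≈ -7.69 dB.

|H(j10)|_dB ≈ -7.69 dB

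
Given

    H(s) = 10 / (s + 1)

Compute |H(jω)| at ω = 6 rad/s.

|H(j6)| ≈ 1.644

Substitute s = j6: numerator = 10, denominator = 1 + j6.
|H(j6)| = |10| / |1 + j6| = 10 / 6.0828 ≈ 1.644.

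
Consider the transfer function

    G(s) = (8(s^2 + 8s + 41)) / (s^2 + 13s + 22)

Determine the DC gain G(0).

Set s = 0: G(0) = (328) / (22) = 164/11.

G(0) = 164/11 ≈ 14.91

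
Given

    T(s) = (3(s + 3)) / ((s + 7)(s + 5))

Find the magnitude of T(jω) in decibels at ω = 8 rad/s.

Substitute s = j8: numerator = 9 + j24, denominator = -29 + j96.
|T(j8)| = |9 + j24| / |-29 + j96| = 25.632 / 100.28 ≈ 0.2556.
In decibels: 20·log₁₀(0.2556) ≈ -11.8 dB.

|T(j8)|_dB ≈ -11.8 dB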